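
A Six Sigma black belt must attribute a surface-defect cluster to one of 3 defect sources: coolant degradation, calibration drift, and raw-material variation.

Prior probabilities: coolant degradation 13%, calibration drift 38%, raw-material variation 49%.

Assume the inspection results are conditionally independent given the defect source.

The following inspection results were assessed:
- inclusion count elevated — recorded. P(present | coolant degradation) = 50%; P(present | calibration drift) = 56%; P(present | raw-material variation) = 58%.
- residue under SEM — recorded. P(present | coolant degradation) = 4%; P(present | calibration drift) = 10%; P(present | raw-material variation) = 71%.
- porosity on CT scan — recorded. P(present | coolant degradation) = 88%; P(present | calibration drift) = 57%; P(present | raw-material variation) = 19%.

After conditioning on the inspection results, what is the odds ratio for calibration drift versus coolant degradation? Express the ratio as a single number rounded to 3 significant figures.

Unnormalized posterior weight (prior times the inspection result likelihoods) for each of the two hypotheses:
  calibration drift: 0.38 × 0.56 × 0.10 × 0.57 = 0.01213
  coolant degradation: 0.13 × 0.50 × 0.04 × 0.88 = 0.002288
Posterior odds = 0.01213 / 0.002288 ≈ 5.30.

5.30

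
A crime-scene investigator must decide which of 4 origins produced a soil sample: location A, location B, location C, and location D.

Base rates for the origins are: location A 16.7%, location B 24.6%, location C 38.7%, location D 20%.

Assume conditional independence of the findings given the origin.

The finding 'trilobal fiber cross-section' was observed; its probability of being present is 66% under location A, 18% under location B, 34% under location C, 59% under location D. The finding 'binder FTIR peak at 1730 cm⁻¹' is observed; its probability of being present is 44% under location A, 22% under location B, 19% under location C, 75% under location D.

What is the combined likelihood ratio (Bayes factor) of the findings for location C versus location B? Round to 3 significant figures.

Take the product of per-finding likelihoods under each hypothesis, then divide.
  location C: 0.34 × 0.19 = 0.0646
  location B: 0.18 × 0.22 = 0.0396
Bayes factor = 0.0646 / 0.0396 ≈ 1.63

1.63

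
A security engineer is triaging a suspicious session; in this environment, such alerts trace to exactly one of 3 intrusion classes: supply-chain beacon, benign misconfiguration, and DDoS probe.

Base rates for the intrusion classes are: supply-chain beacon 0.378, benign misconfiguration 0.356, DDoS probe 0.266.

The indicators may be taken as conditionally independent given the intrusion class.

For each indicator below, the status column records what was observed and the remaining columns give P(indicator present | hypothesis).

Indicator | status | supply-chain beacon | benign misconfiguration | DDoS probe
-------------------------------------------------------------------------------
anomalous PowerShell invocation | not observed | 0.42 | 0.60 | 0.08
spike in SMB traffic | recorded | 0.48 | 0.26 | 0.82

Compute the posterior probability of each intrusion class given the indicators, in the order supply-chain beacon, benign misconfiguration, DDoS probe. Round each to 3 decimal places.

For each hypothesis, the unnormalized posterior weight is prior × product of the indicator likelihoods (using 1 − P(present | H) for each absent indicator):
  supply-chain beacon: 0.378 × (1 − 0.42) × 0.48 = 0.10524
  benign misconfiguration: 0.356 × (1 − 0.60) × 0.26 = 0.037024
  DDoS probe: 0.266 × (1 − 0.08) × 0.82 = 0.20067
The unnormalized weights sum to 0.34293.
P(supply-chain beacon | evidence) = 0.10524 / 0.34293 ≈ 0.307
P(benign misconfiguration | evidence) = 0.037024 / 0.34293 ≈ 0.108
P(DDoS probe | evidence) = 0.20067 / 0.34293 ≈ 0.585

0.307, 0.108, 0.585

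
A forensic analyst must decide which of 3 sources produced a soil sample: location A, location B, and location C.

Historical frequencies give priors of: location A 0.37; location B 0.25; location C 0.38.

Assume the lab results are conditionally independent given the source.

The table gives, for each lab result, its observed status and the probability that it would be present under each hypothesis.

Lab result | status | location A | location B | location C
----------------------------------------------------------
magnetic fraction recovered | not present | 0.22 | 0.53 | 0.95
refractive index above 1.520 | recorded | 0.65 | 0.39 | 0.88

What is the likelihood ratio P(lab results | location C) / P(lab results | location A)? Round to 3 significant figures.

0.0868

Take the product of per-lab result likelihoods under each hypothesis (using 1 − P(present | H) for each absent lab result), then divide.
  location C: (1 − 0.95) × 0.88 = 0.044
  location A: (1 − 0.22) × 0.65 = 0.507
Bayes factor = 0.044 / 0.507 ≈ 0.0868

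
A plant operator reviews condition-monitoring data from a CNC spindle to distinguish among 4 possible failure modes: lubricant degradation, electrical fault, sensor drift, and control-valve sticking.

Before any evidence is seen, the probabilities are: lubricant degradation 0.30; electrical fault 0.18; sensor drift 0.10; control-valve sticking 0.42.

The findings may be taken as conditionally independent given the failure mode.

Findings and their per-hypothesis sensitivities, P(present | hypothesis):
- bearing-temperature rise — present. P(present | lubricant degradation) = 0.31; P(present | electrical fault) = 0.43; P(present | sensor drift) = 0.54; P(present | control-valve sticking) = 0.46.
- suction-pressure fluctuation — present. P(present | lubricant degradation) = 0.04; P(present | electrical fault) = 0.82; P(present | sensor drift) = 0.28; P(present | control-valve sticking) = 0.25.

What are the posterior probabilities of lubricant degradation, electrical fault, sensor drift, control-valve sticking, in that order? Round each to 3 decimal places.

0.028, 0.486, 0.116, 0.370

For each hypothesis, the unnormalized posterior weight is prior × product of the finding likelihoods:
  lubricant degradation: 0.30 × 0.31 × 0.04 = 0.00372
  electrical fault: 0.18 × 0.43 × 0.82 = 0.063468
  sensor drift: 0.10 × 0.54 × 0.28 = 0.01512
  control-valve sticking: 0.42 × 0.46 × 0.25 = 0.0483
Normalizing constant Z = 0.00372 + 0.063468 + 0.01512 + 0.0483 = 0.13061.
P(lubricant degradation | evidence) = 0.00372 / 0.13061 ≈ 0.028
P(electrical fault | evidence) = 0.063468 / 0.13061 ≈ 0.486
P(sensor drift | evidence) = 0.01512 / 0.13061 ≈ 0.116
P(control-valve sticking | evidence) = 0.0483 / 0.13061 ≈ 0.370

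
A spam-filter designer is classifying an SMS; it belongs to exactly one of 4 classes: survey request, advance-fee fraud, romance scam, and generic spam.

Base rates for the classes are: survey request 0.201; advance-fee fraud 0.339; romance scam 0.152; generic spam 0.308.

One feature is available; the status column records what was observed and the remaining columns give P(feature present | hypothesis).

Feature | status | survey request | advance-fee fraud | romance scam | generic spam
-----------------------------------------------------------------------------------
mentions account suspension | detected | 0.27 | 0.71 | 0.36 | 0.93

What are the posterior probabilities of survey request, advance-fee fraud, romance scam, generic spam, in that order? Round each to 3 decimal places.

0.085, 0.378, 0.086, 0.450

By Bayes' rule, the unnormalized weight for each hypothesis is prior × likelihood:
  survey request: 0.201 × 0.27 = 0.05427
  advance-fee fraud: 0.339 × 0.71 = 0.24069
  romance scam: 0.152 × 0.36 = 0.05472
  generic spam: 0.308 × 0.93 = 0.28644
Marginal likelihood of the evidence = 0.63612.
P(survey request | evidence) = 0.05427 / 0.63612 ≈ 0.085
P(advance-fee fraud | evidence) = 0.24069 / 0.63612 ≈ 0.378
P(romance scam | evidence) = 0.05472 / 0.63612 ≈ 0.086
P(generic spam | evidence) = 0.28644 / 0.63612 ≈ 0.450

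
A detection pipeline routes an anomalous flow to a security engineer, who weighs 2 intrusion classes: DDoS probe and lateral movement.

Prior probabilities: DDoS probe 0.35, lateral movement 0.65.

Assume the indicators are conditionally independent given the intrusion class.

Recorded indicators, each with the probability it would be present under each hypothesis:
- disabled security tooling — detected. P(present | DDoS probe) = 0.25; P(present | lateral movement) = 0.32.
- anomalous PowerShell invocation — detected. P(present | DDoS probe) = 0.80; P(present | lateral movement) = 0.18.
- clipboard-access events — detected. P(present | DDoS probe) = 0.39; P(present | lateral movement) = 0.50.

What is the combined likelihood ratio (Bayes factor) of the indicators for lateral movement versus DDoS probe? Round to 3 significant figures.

Joint likelihood of the indicator pattern under each hypothesis:
  lateral movement: 0.32 × 0.18 × 0.50 = 0.0288
  DDoS probe: 0.25 × 0.80 × 0.39 = 0.078
Bayes factor = 0.0288 / 0.078 ≈ 0.369

0.369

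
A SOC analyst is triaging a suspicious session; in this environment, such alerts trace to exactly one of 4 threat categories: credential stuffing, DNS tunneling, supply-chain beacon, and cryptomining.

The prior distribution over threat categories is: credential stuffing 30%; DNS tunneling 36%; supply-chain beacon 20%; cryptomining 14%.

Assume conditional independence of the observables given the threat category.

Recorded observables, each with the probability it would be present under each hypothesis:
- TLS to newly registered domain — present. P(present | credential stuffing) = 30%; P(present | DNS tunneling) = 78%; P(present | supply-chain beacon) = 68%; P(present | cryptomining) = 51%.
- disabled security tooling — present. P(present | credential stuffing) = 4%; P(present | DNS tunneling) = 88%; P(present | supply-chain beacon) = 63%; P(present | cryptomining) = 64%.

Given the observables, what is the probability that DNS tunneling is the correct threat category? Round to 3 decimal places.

0.647

Multiply each prior by the joint likelihood of the observable pattern:
  credential stuffing: 0.30 × 0.30 × 0.04 = 0.0036
  DNS tunneling: 0.36 × 0.78 × 0.88 = 0.2471
  supply-chain beacon: 0.20 × 0.68 × 0.63 = 0.08568
  cryptomining: 0.14 × 0.51 × 0.64 = 0.045696
The unnormalized weights sum to 0.38208.
P(DNS tunneling | evidence) = 0.2471 / 0.38208 ≈ 0.647.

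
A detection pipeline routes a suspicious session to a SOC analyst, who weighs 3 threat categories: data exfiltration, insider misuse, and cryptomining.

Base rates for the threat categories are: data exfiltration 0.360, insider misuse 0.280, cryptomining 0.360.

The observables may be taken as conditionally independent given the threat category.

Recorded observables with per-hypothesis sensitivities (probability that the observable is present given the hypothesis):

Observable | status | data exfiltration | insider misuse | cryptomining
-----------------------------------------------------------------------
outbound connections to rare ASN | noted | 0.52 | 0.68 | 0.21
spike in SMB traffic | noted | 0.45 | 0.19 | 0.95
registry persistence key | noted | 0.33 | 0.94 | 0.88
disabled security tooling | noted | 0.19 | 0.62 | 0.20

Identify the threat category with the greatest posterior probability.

By Bayes' rule with conditional independence, the unnormalized weight for each hypothesis is prior × ∏ likelihoods:
  data exfiltration: 0.360 × 0.52 × 0.45 × 0.33 × 0.19 = 0.0052818
  insider misuse: 0.280 × 0.68 × 0.19 × 0.94 × 0.62 = 0.021083
  cryptomining: 0.360 × 0.21 × 0.95 × 0.88 × 0.20 = 0.01264
The unnormalized weights sum to 0.039006.
P(data exfiltration | evidence) ≈ 0.0052818 / 0.039006 ≈ 0.135
P(insider misuse | evidence) ≈ 0.021083 / 0.039006 ≈ 0.541
P(cryptomining | evidence) ≈ 0.01264 / 0.039006 ≈ 0.324
The largest is 0.541, so insider misuse is most probable.

insider misuse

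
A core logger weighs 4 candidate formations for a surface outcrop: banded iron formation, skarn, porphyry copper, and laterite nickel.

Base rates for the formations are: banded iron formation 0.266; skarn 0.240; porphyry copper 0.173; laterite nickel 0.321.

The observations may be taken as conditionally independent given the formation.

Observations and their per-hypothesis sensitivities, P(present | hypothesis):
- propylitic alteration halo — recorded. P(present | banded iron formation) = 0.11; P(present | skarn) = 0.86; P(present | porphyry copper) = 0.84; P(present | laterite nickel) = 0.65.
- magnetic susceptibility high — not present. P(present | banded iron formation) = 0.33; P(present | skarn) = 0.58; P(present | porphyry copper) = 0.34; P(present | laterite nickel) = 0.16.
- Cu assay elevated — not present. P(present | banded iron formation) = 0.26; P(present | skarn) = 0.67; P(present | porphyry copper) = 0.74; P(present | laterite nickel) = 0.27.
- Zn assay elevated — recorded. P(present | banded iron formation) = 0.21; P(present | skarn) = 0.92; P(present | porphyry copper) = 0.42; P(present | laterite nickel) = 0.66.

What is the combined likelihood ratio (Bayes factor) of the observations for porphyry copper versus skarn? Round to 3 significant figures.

Take the product of per-observation likelihoods under each hypothesis (using 1 − P(present | H) for each absent observation), then divide.
  porphyry copper: 0.84 × (1 − 0.34) × (1 − 0.74) × 0.42 = 0.06054
  skarn: 0.86 × (1 − 0.58) × (1 − 0.67) × 0.92 = 0.10966
Bayes factor = 0.06054 / 0.10966 ≈ 0.552

0.552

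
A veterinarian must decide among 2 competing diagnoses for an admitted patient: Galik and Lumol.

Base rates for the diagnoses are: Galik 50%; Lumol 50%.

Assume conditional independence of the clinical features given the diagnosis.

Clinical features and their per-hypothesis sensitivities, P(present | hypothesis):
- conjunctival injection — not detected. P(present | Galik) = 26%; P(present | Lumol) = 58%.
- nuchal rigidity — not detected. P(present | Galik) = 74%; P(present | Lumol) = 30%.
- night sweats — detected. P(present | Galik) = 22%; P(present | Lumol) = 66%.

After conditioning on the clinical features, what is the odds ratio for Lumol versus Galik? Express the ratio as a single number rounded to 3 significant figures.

4.58

Posterior odds equal prior odds times the likelihood ratio; only the two competing hypotheses matter (using 1 − P(present | H) for each absent clinical feature).
  Lumol: 0.50 × (1 − 0.58) × (1 − 0.30) × 0.66 = 0.09702
  Galik: 0.50 × (1 − 0.26) × (1 − 0.74) × 0.22 = 0.021164
Posterior odds = 0.09702 / 0.021164 ≈ 4.58.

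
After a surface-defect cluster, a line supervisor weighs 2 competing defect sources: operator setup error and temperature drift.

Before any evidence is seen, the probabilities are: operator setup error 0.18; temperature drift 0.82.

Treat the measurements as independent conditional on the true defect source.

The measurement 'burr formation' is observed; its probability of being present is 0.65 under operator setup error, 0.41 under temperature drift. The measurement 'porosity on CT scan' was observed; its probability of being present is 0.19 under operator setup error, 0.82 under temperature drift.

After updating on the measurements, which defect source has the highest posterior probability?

For each hypothesis, the unnormalized posterior weight is prior × product of the measurement likelihoods:
  operator setup error: 0.18 × 0.65 × 0.19 = 0.02223
  temperature drift: 0.82 × 0.41 × 0.82 = 0.27568
The unnormalized weights sum to 0.29791.
P(operator setup error | evidence) ≈ 0.02223 / 0.29791 ≈ 0.075
P(temperature drift | evidence) ≈ 0.27568 / 0.29791 ≈ 0.925
The largest is 0.925, so temperature drift is most probable.

temperature drift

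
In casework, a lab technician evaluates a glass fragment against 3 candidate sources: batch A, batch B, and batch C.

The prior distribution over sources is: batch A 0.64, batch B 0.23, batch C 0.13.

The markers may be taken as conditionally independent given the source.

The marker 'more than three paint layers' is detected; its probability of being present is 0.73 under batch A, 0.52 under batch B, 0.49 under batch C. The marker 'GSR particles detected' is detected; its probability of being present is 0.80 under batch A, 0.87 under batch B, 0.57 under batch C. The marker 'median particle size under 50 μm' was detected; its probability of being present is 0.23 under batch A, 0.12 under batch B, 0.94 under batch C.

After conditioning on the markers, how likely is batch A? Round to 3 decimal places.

0.648

For each hypothesis, the unnormalized posterior weight is prior × product of the marker likelihoods:
  batch A: 0.64 × 0.73 × 0.80 × 0.23 = 0.085965
  batch B: 0.23 × 0.52 × 0.87 × 0.12 = 0.012486
  batch C: 0.13 × 0.49 × 0.57 × 0.94 = 0.03413
The unnormalized weights sum to 0.13258.
P(batch A | evidence) = 0.085965 / 0.13258 ≈ 0.648.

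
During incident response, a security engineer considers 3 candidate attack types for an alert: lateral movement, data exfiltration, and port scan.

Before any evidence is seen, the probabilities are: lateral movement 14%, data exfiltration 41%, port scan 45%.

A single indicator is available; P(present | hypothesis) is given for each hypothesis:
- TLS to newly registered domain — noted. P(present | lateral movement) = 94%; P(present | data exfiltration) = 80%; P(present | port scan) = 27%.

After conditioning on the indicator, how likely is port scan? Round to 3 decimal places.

0.209

Multiply each prior by the likelihood of the indicator:
  lateral movement: 0.14 × 0.94 = 0.1316
  data exfiltration: 0.41 × 0.80 = 0.328
  port scan: 0.45 × 0.27 = 0.1215
Marginal likelihood of the evidence = 0.5811.
P(port scan | evidence) = 0.1215 / 0.5811 ≈ 0.209.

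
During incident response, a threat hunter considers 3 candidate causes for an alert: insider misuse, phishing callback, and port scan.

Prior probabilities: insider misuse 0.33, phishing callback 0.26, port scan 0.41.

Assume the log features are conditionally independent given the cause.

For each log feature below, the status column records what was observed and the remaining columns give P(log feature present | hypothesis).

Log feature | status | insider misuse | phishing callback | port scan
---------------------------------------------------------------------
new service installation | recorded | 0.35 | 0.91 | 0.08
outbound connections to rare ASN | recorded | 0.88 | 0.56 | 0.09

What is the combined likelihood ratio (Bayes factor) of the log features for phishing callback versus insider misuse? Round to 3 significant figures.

Take the product of per-log feature likelihoods under each hypothesis, then divide.
  phishing callback: 0.91 × 0.56 = 0.5096
  insider misuse: 0.35 × 0.88 = 0.308
Bayes factor = 0.5096 / 0.308 ≈ 1.65

1.65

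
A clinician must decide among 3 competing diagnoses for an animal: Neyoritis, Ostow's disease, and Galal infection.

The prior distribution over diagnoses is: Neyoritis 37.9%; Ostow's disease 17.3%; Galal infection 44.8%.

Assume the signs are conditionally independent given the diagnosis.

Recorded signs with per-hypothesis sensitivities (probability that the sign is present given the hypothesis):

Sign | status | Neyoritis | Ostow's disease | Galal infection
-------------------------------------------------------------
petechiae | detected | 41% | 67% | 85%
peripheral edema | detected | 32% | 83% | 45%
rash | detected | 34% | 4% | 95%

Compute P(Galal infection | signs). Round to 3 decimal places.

0.887

By Bayes' rule with conditional independence, the unnormalized weight for each hypothesis is prior × ∏ likelihoods:
  Neyoritis: 0.379 × 0.41 × 0.32 × 0.34 = 0.016906
  Ostow's disease: 0.173 × 0.67 × 0.83 × 0.04 = 0.0038482
  Galal infection: 0.448 × 0.85 × 0.45 × 0.95 = 0.16279
The unnormalized weights sum to 0.18355.
P(Galal infection | evidence) = 0.16279 / 0.18355 ≈ 0.887.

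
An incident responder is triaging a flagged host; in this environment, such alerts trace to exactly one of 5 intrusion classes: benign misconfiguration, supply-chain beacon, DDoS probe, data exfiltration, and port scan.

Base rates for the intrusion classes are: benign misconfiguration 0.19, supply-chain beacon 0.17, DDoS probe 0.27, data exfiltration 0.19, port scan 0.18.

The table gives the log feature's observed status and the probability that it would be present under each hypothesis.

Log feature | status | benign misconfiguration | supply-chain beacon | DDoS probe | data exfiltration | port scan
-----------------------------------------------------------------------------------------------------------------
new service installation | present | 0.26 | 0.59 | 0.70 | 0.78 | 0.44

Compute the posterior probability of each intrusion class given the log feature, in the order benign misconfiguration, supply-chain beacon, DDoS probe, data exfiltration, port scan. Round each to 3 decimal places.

0.087, 0.177, 0.334, 0.262, 0.140

Multiply each prior by the likelihood of the log feature:
  benign misconfiguration: 0.19 × 0.26 = 0.0494
  supply-chain beacon: 0.17 × 0.59 = 0.1003
  DDoS probe: 0.27 × 0.70 = 0.189
  data exfiltration: 0.19 × 0.78 = 0.1482
  port scan: 0.18 × 0.44 = 0.0792
The unnormalized weights sum to 0.5661.
P(benign misconfiguration | evidence) = 0.0494 / 0.5661 ≈ 0.087
P(supply-chain beacon | evidence) = 0.1003 / 0.5661 ≈ 0.177
P(DDoS probe | evidence) = 0.189 / 0.5661 ≈ 0.334
P(data exfiltration | evidence) = 0.1482 / 0.5661 ≈ 0.262
P(port scan | evidence) = 0.0792 / 0.5661 ≈ 0.140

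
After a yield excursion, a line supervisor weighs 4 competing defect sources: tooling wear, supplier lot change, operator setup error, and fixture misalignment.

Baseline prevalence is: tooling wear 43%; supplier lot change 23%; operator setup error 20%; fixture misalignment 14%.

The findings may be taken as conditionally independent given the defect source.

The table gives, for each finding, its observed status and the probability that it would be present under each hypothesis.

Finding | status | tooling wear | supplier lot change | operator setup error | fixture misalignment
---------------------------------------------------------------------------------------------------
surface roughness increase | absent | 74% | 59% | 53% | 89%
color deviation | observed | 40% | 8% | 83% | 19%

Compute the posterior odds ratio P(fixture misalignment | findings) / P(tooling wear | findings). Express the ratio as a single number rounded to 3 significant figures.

The normalizing constant cancels in an odds ratio, so compute prior × likelihood for the two hypotheses only (using 1 − P(present | H) for each absent finding):
  fixture misalignment: 0.14 × (1 − 0.89) × 0.19 = 0.002926
  tooling wear: 0.43 × (1 − 0.74) × 0.40 = 0.04472
Posterior odds = 0.002926 / 0.04472 ≈ 0.0654.

0.0654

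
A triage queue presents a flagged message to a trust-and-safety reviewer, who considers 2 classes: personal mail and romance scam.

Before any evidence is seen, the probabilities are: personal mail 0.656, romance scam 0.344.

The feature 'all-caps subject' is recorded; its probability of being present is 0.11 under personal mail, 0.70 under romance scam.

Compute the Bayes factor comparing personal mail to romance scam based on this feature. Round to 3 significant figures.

0.157

The Bayes factor is the ratio of the two likelihoods.
  personal mail: 0.11
  romance scam: 0.7
Bayes factor = 0.11 / 0.7 ≈ 0.157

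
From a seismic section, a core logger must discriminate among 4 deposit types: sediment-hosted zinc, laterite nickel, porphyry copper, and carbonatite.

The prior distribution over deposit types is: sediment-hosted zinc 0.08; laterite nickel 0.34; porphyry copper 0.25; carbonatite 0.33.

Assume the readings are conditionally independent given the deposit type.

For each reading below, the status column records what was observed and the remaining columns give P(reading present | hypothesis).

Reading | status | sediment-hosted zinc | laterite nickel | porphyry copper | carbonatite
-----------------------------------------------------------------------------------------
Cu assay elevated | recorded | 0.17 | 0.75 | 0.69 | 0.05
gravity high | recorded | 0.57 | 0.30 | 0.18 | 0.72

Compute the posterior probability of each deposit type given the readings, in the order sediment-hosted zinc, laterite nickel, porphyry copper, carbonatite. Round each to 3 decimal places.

0.061, 0.602, 0.244, 0.093

Multiply each prior by the joint likelihood of the reading pattern:
  sediment-hosted zinc: 0.08 × 0.17 × 0.57 = 0.007752
  laterite nickel: 0.34 × 0.75 × 0.30 = 0.0765
  porphyry copper: 0.25 × 0.69 × 0.18 = 0.03105
  carbonatite: 0.33 × 0.05 × 0.72 = 0.01188
The unnormalized weights sum to 0.12718.
P(sediment-hosted zinc | evidence) = 0.007752 / 0.12718 ≈ 0.061
P(laterite nickel | evidence) = 0.0765 / 0.12718 ≈ 0.602
P(porphyry copper | evidence) = 0.03105 / 0.12718 ≈ 0.244
P(carbonatite | evidence) = 0.01188 / 0.12718 ≈ 0.093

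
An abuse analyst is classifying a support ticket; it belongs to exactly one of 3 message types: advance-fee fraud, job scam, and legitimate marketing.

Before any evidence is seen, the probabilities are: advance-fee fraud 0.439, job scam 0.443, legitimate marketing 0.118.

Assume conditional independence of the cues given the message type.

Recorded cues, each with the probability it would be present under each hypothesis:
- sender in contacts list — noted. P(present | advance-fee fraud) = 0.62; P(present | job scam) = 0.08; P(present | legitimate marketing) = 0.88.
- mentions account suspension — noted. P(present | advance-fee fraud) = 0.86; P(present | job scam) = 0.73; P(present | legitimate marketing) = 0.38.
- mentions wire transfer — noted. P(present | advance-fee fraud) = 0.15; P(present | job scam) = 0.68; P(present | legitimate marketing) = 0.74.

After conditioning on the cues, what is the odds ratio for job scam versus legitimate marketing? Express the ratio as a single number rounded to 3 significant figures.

0.602

Posterior odds equal prior odds times the likelihood ratio; only the two competing hypotheses matter.
  job scam: 0.443 × 0.08 × 0.73 × 0.68 = 0.017592
  legitimate marketing: 0.118 × 0.88 × 0.38 × 0.74 = 0.0292
Odds(job scam : legitimate marketing) = 0.017592 / 0.0292 ≈ 0.602.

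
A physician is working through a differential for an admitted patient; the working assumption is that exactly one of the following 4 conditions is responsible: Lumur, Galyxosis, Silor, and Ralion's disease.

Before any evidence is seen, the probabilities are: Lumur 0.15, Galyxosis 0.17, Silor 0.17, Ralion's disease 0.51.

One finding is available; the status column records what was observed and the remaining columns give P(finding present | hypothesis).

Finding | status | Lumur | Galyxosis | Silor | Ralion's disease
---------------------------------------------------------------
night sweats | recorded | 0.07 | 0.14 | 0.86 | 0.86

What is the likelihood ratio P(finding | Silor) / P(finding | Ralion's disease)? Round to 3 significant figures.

Likelihood of this finding under each hypothesis:
  Silor: 0.86
  Ralion's disease: 0.86
Bayes factor = 0.86 / 0.86 ≈ 1.00

1.00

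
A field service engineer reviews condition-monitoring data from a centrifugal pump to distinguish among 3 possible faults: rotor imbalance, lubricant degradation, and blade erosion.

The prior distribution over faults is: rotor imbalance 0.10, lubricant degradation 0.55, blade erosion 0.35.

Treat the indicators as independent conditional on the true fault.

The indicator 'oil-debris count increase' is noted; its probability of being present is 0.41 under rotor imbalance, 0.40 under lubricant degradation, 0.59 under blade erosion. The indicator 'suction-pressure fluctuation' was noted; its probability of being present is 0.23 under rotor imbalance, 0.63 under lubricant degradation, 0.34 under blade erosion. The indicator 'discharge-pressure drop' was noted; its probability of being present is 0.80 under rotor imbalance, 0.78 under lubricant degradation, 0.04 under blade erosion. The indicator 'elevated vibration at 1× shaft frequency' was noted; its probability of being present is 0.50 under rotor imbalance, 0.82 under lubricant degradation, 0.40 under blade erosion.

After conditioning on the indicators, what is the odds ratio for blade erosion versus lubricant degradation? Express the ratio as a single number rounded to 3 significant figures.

Unnormalized posterior weight (prior times the indicator likelihoods) for each of the two hypotheses:
  blade erosion: 0.35 × 0.59 × 0.34 × 0.04 × 0.40 = 0.0011234
  lubricant degradation: 0.55 × 0.40 × 0.63 × 0.78 × 0.82 = 0.088649
Odds(blade erosion : lubricant degradation) = 0.0011234 / 0.088649 ≈ 0.0127.

0.0127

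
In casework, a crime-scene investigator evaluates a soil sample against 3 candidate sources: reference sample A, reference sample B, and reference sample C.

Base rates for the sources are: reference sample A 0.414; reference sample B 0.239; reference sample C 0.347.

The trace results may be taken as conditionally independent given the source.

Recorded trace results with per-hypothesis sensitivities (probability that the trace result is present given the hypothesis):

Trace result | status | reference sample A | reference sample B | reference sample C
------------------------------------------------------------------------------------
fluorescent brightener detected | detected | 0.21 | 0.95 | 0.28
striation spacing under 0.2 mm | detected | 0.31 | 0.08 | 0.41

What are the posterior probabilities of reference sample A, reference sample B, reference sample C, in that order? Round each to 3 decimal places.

By Bayes' rule with conditional independence, the unnormalized weight for each hypothesis is prior × ∏ likelihoods:
  reference sample A: 0.414 × 0.21 × 0.31 = 0.026951
  reference sample B: 0.239 × 0.95 × 0.08 = 0.018164
  reference sample C: 0.347 × 0.28 × 0.41 = 0.039836
The unnormalized weights sum to 0.084951.
P(reference sample A | evidence) = 0.026951 / 0.084951 ≈ 0.317
P(reference sample B | evidence) = 0.018164 / 0.084951 ≈ 0.214
P(reference sample C | evidence) = 0.039836 / 0.084951 ≈ 0.469

0.317, 0.214, 0.469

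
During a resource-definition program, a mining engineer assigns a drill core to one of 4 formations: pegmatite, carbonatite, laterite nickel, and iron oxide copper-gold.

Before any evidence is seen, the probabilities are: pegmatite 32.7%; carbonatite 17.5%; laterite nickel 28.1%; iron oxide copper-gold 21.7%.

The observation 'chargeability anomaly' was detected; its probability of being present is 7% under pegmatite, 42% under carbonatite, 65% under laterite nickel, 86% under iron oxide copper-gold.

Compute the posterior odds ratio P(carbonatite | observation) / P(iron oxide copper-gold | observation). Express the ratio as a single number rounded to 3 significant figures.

0.394

Unnormalized posterior weight (prior times the observation likelihood) for each of the two hypotheses:
  carbonatite: 0.175 × 0.42 = 0.0735
  iron oxide copper-gold: 0.217 × 0.86 = 0.18662
Posterior odds = 0.0735 / 0.18662 ≈ 0.394.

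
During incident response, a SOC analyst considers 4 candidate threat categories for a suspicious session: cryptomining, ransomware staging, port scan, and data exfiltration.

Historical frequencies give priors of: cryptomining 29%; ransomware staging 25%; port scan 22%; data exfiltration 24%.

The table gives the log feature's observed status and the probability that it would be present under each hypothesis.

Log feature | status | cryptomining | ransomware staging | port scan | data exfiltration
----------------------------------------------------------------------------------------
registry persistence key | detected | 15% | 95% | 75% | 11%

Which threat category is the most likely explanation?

ransomware staging

Multiply each prior by the likelihood of the log feature:
  cryptomining: 0.29 × 0.15 = 0.0435
  ransomware staging: 0.25 × 0.95 = 0.2375
  port scan: 0.22 × 0.75 = 0.165
  data exfiltration: 0.24 × 0.11 = 0.0264
Marginal likelihood of the evidence = 0.4724.
P(cryptomining | evidence) ≈ 0.0435 / 0.4724 ≈ 0.092
P(ransomware staging | evidence) ≈ 0.2375 / 0.4724 ≈ 0.503
P(port scan | evidence) ≈ 0.165 / 0.4724 ≈ 0.349
P(data exfiltration | evidence) ≈ 0.0264 / 0.4724 ≈ 0.056
The largest is 0.503, so ransomware staging is most probable.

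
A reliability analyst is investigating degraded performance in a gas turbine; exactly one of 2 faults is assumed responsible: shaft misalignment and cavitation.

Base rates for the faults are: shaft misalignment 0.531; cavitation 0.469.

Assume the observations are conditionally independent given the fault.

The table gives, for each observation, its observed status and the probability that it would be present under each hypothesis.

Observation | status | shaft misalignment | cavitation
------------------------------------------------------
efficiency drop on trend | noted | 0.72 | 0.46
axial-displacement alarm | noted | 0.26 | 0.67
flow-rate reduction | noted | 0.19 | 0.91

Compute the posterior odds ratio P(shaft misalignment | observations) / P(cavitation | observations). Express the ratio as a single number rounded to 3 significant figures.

0.144

The normalizing constant cancels in an odds ratio, so compute prior × likelihood for the two hypotheses only:
  shaft misalignment: 0.531 × 0.72 × 0.26 × 0.19 = 0.018887
  cavitation: 0.469 × 0.46 × 0.67 × 0.91 = 0.13154
Odds(shaft misalignment : cavitation) = 0.018887 / 0.13154 ≈ 0.144.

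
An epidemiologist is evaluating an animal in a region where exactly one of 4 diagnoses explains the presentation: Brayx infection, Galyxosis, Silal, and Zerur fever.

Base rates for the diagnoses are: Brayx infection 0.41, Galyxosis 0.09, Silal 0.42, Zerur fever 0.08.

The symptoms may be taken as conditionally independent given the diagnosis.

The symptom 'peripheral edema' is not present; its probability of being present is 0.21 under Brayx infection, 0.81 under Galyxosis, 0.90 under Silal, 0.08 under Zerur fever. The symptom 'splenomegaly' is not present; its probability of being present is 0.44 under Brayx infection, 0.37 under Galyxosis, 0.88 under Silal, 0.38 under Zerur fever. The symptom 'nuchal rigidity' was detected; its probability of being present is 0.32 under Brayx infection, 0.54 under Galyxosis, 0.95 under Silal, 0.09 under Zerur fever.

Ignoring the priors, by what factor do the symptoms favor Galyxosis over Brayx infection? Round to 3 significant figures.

The Bayes factor is the ratio of the joint likelihoods of the symptom pattern under the two hypotheses (using 1 − P(present | H) for each absent symptom).
  Galyxosis: (1 − 0.81) × (1 − 0.37) × 0.54 = 0.064638
  Brayx infection: (1 − 0.21) × (1 − 0.44) × 0.32 = 0.14157
Bayes factor = 0.064638 / 0.14157 ≈ 0.457

0.457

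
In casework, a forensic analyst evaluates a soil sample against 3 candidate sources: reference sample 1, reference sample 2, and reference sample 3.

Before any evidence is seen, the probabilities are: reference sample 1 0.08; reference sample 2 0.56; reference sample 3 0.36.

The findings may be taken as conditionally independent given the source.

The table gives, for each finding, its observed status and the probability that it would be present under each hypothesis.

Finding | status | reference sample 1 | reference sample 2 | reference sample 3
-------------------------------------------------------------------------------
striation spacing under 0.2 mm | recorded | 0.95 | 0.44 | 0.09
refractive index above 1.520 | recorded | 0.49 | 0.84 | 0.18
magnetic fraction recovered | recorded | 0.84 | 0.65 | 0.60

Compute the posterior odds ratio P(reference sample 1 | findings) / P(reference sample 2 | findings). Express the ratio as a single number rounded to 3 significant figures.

The normalizing constant cancels in an odds ratio, so compute prior × likelihood for the two hypotheses only:
  reference sample 1: 0.08 × 0.95 × 0.49 × 0.84 = 0.031282
  reference sample 2: 0.56 × 0.44 × 0.84 × 0.65 = 0.13453
Posterior odds = 0.031282 / 0.13453 ≈ 0.233.

0.233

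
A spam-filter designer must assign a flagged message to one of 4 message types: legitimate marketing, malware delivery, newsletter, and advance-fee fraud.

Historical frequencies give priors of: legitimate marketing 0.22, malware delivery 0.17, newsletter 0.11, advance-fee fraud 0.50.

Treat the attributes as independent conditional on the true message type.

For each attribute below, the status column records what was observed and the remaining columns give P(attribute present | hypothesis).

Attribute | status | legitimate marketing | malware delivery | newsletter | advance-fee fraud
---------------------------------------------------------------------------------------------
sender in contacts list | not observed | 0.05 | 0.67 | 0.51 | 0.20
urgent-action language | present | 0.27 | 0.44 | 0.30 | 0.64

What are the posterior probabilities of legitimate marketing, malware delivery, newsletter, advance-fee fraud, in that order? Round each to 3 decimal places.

For each hypothesis, the unnormalized posterior weight is prior × product of the attribute likelihoods (using 1 − P(present | H) for each absent attribute):
  legitimate marketing: 0.22 × (1 − 0.05) × 0.27 = 0.05643
  malware delivery: 0.17 × (1 − 0.67) × 0.44 = 0.024684
  newsletter: 0.11 × (1 − 0.51) × 0.30 = 0.01617
  advance-fee fraud: 0.50 × (1 − 0.20) × 0.64 = 0.256
Normalizing constant Z = 0.05643 + 0.024684 + 0.01617 + 0.256 = 0.35328.
P(legitimate marketing | evidence) = 0.05643 / 0.35328 ≈ 0.160
P(malware delivery | evidence) = 0.024684 / 0.35328 ≈ 0.070
P(newsletter | evidence) = 0.01617 / 0.35328 ≈ 0.046
P(advance-fee fraud | evidence) = 0.256 / 0.35328 ≈ 0.725

0.160, 0.070, 0.046, 0.725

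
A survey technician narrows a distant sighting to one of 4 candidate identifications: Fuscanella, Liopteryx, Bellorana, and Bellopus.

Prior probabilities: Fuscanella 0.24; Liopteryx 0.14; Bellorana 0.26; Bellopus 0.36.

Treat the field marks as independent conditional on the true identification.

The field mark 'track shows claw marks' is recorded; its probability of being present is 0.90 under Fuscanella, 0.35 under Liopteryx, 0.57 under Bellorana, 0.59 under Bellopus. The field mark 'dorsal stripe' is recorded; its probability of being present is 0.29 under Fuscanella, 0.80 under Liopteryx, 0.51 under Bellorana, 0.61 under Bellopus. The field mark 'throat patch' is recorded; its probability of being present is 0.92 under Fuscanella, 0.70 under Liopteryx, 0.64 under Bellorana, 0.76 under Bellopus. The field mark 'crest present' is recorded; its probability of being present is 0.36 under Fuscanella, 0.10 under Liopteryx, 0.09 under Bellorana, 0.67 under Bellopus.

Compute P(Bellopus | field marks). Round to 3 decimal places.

0.703

By Bayes' rule with conditional independence, the unnormalized weight for each hypothesis is prior × ∏ likelihoods:
  Fuscanella: 0.24 × 0.90 × 0.29 × 0.92 × 0.36 = 0.020746
  Liopteryx: 0.14 × 0.35 × 0.80 × 0.70 × 0.10 = 0.002744
  Bellorana: 0.26 × 0.57 × 0.51 × 0.64 × 0.09 = 0.0043535
  Bellopus: 0.36 × 0.59 × 0.61 × 0.76 × 0.67 = 0.065974
The unnormalized weights sum to 0.093818.
P(Bellopus | evidence) = 0.065974 / 0.093818 ≈ 0.703.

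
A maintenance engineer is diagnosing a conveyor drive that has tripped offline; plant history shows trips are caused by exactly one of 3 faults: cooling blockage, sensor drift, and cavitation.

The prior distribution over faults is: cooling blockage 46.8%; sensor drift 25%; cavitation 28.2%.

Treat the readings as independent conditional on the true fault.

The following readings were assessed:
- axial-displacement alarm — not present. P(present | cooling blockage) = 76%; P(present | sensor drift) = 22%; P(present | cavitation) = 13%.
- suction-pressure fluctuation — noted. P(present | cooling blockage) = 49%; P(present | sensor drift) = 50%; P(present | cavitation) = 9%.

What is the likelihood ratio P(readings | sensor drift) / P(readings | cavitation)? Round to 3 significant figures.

4.98

The Bayes factor is the ratio of the joint likelihoods of the reading pattern under the two hypotheses (using 1 − P(present | H) for each absent reading).
  sensor drift: (1 − 0.22) × 0.50 = 0.39
  cavitation: (1 − 0.13) × 0.09 = 0.0783
Bayes factor = 0.39 / 0.0783 ≈ 4.98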